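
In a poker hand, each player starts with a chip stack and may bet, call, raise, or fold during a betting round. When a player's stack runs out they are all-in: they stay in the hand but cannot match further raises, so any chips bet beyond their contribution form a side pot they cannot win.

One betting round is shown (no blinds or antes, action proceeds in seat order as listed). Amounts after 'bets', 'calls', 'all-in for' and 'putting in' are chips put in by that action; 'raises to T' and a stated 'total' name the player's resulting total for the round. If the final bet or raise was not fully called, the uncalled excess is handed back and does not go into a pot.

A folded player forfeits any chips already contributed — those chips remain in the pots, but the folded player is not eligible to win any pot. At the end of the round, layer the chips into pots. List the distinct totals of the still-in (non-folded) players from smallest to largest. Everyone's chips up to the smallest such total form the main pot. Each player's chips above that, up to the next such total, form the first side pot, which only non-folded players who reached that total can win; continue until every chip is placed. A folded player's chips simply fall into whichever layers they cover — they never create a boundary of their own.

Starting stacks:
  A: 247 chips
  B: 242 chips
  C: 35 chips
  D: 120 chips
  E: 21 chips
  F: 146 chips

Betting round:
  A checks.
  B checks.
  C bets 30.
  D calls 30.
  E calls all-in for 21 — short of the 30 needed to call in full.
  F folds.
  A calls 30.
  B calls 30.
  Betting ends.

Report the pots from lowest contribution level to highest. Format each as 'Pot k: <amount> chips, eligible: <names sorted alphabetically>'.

Pot 1: 105 chips, eligible: A, B, C, D, E
Pot 2: 36 chips, eligible: A, B, C, D

Derivation:
Contributions: A=30, B=30, C=30, D=30, E=21
Folded: F
Pot levels (distinct totals of non-folded players): 21, 30
Layer 1-21: 21 each from A, B, C, D, E = 21*5 = 105 chips; eligible A, B, C, D, E
Layer 22-30: 9 each from A, B, C, D = 9*4 = 36 chips; eligible A, B, C, D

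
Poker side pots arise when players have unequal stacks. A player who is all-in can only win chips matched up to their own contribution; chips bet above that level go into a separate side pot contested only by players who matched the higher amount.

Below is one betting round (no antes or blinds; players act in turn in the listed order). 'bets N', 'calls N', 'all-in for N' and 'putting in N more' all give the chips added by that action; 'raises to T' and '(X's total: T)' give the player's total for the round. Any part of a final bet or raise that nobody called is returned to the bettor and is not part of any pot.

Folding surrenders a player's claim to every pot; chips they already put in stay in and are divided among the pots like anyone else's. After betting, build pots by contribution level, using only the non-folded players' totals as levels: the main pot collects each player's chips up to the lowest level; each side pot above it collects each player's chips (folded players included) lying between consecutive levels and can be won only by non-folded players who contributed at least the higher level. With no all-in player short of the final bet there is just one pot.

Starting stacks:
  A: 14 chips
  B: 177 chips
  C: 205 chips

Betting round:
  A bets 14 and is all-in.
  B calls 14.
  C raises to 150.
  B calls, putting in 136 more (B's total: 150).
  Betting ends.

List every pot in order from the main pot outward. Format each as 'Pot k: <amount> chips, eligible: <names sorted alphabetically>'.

Pot 1: 42 chips, eligible: A, B, C
Pot 2: 272 chips, eligible: B, C

Derivation:
Contributions: A=14, B=150, C=150
Pot levels (distinct totals of non-folded players): 14, 150
Layer 1-14: 14 each from A, B, C = 14*3 = 42 chips; eligible A, B, C
Layer 15-150: 136 each from B, C = 136*2 = 272 chips; eligible B, C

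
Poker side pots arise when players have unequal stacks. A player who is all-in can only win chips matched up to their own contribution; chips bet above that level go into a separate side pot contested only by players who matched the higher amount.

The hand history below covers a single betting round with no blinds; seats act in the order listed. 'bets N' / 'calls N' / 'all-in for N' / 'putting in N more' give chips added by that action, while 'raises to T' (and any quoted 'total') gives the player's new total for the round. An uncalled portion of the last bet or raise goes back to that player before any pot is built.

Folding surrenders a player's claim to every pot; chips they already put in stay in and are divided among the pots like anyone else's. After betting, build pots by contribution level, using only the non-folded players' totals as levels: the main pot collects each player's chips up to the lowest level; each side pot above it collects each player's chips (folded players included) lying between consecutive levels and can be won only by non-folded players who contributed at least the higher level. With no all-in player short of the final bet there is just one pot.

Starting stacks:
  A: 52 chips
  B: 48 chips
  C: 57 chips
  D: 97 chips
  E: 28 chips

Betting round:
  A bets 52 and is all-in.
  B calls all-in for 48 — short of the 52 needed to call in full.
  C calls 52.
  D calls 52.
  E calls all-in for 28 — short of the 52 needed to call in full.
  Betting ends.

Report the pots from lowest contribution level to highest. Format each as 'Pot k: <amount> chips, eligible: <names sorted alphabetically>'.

Pot 1: 140 chips, eligible: A, B, C, D, E
Pot 2: 80 chips, eligible: A, B, C, D
Pot 3: 12 chips, eligible: A, C, D

Derivation:
Contributions: A=52, B=48, C=52, D=52, E=28
Pot levels (distinct totals of non-folded players): 28, 48, 52
Layer 1-28: 28 each from A, B, C, D, E = 28*5 = 140 chips; eligible A, B, C, D, E
Layer 29-48: 20 each from A, B, C, D = 20*4 = 80 chips; eligible A, B, C, D
Layer 49-52: 4 each from A, C, D = 4*3 = 12 chips; eligible A, C, D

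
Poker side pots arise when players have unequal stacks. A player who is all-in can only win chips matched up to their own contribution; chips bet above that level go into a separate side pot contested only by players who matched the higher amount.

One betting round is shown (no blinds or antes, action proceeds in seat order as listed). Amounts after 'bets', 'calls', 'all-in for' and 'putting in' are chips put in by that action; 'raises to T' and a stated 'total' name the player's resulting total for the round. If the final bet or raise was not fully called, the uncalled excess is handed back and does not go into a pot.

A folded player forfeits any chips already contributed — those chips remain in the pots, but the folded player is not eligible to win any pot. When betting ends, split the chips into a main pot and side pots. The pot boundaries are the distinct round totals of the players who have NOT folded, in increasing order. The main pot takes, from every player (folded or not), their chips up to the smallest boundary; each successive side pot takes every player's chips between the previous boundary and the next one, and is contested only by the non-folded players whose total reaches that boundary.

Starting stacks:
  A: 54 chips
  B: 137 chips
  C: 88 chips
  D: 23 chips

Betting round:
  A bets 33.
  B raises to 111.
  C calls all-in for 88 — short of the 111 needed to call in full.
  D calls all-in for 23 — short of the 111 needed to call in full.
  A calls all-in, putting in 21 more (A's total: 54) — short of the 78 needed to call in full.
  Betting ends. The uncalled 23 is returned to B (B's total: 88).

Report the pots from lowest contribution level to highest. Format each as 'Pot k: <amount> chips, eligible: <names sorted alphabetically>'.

Contributions (after 23 returned to B): A=54, B=88, C=88, D=23
Pot levels (distinct totals of non-folded players): 23, 54, 88
Layer 1-23: 23 each from A, B, C, D = 23*4 = 92 chips; eligible A, B, C, D
Layer 24-54: 31 each from A, B, C = 31*3 = 93 chips; eligible A, B, C
Layer 55-88: 34 each from B, C = 34*2 = 68 chips; eligible B, C

Pot 1: 92 chips, eligible: A, B, C, D
Pot 2: 93 chips, eligible: A, B, C
Pot 3: 68 chips, eligible: B, C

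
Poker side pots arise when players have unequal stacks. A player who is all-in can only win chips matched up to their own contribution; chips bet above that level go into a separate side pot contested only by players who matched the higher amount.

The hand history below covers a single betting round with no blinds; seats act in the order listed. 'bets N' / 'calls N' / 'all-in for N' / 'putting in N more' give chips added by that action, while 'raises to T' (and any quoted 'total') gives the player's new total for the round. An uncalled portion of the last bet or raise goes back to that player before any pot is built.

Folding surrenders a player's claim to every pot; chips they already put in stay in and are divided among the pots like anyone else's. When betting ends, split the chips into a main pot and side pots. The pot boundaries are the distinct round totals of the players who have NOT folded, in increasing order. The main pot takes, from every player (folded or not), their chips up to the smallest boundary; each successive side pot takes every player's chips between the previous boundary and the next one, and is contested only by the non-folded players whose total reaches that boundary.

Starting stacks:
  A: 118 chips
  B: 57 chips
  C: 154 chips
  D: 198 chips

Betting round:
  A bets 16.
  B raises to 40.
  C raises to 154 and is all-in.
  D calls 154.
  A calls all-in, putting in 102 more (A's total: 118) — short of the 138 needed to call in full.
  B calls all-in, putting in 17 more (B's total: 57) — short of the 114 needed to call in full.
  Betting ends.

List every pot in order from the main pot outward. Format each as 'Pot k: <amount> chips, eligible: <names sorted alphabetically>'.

Pot 1: 228 chips, eligible: A, B, C, D
Pot 2: 183 chips, eligible: A, C, D
Pot 3: 72 chips, eligible: C, D

Derivation:
Contributions: A=118, B=57, C=154, D=154
Pot levels (distinct totals of non-folded players): 57, 118, 154
Layer 1-57: 57 each from A, B, C, D = 57*4 = 228 chips; eligible A, B, C, D
Layer 58-118: 61 each from A, C, D = 61*3 = 183 chips; eligible A, C, D
Layer 119-154: 36 each from C, D = 36*2 = 72 chips; eligible C, D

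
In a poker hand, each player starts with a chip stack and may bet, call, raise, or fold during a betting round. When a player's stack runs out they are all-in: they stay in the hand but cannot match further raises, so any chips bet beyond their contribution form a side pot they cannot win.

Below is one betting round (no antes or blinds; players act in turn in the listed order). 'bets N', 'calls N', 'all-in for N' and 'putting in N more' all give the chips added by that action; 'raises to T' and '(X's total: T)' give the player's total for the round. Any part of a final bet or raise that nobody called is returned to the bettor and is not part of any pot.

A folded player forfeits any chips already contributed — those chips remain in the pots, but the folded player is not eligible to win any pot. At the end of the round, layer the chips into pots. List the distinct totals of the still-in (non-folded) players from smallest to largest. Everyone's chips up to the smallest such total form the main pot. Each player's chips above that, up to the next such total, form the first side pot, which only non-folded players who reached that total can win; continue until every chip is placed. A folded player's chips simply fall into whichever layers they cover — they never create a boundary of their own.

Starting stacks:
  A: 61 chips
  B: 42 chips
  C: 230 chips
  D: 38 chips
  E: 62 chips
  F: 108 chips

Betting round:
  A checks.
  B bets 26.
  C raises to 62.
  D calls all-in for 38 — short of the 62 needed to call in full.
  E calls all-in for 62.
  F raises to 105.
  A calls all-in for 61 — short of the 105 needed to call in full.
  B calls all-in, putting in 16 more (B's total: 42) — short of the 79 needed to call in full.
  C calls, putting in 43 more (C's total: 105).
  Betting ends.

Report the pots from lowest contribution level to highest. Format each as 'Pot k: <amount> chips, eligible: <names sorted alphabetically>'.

Contributions: A=61, B=42, C=105, D=38, E=62, F=105
Pot levels (distinct totals of non-folded players): 38, 42, 61, 62, 105
Layer 1-38: 38 each from A, B, C, D, E, F = 38*6 = 228 chips; eligible A, B, C, D, E, F
Layer 39-42: 4 each from A, B, C, E, F = 4*5 = 20 chips; eligible A, B, C, E, F
Layer 43-61: 19 each from A, C, E, F = 19*4 = 76 chips; eligible A, C, E, F
Layer 62-62: 1 each from C, E, F = 1*3 = 3 chips; eligible C, E, F
Layer 63-105: 43 each from C, F = 43*2 = 86 chips; eligible C, F

Pot 1: 228 chips, eligible: A, B, C, D, E, F
Pot 2: 20 chips, eligible: A, B, C, E, F
Pot 3: 76 chips, eligible: A, C, E, F
Pot 4: 3 chips, eligible: C, E, F
Pot 5: 86 chips, eligible: C, F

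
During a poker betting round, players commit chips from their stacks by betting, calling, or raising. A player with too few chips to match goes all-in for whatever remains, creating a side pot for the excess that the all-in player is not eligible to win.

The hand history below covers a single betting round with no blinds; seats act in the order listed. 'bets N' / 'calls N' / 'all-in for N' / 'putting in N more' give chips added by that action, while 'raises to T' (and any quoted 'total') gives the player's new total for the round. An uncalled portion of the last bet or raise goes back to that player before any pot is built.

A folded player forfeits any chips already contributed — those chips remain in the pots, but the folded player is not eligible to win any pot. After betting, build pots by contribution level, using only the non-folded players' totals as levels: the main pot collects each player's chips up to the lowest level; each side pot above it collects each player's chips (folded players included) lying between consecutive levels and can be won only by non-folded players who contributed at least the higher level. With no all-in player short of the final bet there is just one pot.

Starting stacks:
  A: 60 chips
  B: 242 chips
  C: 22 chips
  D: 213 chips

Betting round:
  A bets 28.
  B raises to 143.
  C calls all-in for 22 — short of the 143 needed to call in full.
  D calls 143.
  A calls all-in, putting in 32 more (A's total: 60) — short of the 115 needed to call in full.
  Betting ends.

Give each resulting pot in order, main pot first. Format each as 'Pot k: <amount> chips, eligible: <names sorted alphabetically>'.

Pot 1: 88 chips, eligible: A, B, C, D
Pot 2: 114 chips, eligible: A, B, D
Pot 3: 166 chips, eligible: B, D

Derivation:
Contributions: A=60, B=143, C=22, D=143
Pot levels (distinct totals of non-folded players): 22, 60, 143
Layer 1-22: 22 each from A, B, C, D = 22*4 = 88 chips; eligible A, B, C, D
Layer 23-60: 38 each from A, B, D = 38*3 = 114 chips; eligible A, B, D
Layer 61-143: 83 each from B, D = 83*2 = 166 chips; eligible B, D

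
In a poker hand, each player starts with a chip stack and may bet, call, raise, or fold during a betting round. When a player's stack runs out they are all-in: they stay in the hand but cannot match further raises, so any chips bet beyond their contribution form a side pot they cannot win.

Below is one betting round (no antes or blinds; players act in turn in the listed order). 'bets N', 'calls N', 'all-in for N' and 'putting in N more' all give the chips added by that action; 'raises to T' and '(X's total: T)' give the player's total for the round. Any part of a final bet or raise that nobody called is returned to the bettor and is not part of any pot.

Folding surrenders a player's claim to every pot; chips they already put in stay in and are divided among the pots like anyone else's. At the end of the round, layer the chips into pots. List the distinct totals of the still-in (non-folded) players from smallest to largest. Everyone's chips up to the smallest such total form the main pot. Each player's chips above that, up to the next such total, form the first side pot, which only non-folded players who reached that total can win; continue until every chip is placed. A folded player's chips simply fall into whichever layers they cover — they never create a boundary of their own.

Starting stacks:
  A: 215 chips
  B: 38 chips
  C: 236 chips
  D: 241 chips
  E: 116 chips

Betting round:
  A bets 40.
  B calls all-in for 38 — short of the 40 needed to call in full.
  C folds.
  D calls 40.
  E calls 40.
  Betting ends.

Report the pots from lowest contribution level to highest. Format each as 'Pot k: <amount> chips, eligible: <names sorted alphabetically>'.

Contributions: A=40, B=38, D=40, E=40
Folded: C
Pot levels (distinct totals of non-folded players): 38, 40
Layer 1-38: 38 each from A, B, D, E = 38*4 = 152 chips; eligible A, B, D, E
Layer 39-40: 2 each from A, D, E = 2*3 = 6 chips; eligible A, D, E

Pot 1: 152 chips, eligible: A, B, D, E
Pot 2: 6 chips, eligible: A, D, E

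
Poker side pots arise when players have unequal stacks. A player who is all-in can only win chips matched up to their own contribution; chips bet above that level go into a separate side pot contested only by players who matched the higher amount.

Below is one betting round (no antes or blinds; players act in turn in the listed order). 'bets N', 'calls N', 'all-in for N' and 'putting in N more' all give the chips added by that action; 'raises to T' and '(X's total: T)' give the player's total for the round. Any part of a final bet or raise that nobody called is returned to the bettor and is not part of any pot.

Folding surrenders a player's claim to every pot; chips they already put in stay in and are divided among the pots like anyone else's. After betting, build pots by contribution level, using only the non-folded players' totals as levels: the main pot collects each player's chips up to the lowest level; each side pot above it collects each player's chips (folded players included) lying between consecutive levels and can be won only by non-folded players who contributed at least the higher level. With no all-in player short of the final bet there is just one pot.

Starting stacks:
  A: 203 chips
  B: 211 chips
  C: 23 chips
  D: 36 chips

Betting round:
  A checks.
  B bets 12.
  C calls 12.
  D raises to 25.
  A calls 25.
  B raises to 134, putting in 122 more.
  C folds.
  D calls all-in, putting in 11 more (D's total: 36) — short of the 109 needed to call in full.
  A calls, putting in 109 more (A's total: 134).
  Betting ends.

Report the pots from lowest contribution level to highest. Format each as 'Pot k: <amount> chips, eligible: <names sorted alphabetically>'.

Pot 1: 120 chips, eligible: A, B, D
Pot 2: 196 chips, eligible: A, B

Derivation:
Contributions: A=134, B=134, C=12, D=36
Folded: C
Pot levels (distinct totals of non-folded players): 36, 134
Layer 1-36: A 36 + B 36 + C 12 + D 36 = 120 chips; eligible A, B, D
Layer 37-134: 98 each from A, B = 98*2 = 196 chips; eligible A, B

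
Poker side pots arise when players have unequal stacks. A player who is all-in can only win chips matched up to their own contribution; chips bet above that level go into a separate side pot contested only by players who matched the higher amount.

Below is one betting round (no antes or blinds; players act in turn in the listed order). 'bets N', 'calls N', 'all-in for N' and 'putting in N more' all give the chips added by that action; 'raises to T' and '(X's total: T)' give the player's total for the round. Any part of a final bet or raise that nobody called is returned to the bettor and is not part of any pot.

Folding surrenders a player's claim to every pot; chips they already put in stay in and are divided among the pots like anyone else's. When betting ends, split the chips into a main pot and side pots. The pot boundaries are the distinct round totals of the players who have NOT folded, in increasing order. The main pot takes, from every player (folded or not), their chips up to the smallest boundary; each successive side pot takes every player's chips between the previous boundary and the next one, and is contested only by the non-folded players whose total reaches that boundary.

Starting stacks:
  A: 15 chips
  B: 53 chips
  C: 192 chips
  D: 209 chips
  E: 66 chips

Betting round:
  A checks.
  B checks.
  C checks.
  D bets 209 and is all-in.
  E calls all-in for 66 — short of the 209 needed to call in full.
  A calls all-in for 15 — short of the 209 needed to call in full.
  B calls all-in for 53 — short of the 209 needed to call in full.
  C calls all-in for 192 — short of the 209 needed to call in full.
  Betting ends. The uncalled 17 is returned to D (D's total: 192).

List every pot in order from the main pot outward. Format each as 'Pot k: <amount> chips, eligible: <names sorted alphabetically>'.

Pot 1: 75 chips, eligible: A, B, C, D, E
Pot 2: 152 chips, eligible: B, C, D, E
Pot 3: 39 chips, eligible: C, D, E
Pot 4: 252 chips, eligible: C, D

Derivation:
Contributions (after 17 returned to D): A=15, B=53, C=192, D=192, E=66
Pot levels (distinct totals of non-folded players): 15, 53, 66, 192
Layer 1-15: 15 each from A, B, C, D, E = 15*5 = 75 chips; eligible A, B, C, D, E
Layer 16-53: 38 each from B, C, D, E = 38*4 = 152 chips; eligible B, C, D, E
Layer 54-66: 13 each from C, D, E = 13*3 = 39 chips; eligible C, D, E
Layer 67-192: 126 each from C, D = 126*2 = 252 chips; eligible C, D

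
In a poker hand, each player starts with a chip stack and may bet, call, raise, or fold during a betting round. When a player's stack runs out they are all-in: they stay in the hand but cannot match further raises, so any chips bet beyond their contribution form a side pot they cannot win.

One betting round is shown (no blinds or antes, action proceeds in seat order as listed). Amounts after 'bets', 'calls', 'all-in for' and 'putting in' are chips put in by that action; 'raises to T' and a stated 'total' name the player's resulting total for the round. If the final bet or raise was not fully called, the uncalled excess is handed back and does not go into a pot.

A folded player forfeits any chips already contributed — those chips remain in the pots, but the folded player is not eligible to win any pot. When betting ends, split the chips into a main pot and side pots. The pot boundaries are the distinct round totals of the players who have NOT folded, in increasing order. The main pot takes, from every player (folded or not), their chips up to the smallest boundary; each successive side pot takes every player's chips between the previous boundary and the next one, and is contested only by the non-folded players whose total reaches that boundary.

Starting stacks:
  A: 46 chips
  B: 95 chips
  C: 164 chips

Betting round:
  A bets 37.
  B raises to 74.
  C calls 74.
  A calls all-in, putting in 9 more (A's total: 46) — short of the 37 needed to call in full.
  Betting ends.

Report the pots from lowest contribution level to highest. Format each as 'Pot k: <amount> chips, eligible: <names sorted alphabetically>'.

Pot 1: 138 chips, eligible: A, B, C
Pot 2: 56 chips, eligible: B, C

Derivation:
Contributions: A=46, B=74, C=74
Pot levels (distinct totals of non-folded players): 46, 74
Layer 1-46: 46 each from A, B, C = 46*3 = 138 chips; eligible A, B, C
Layer 47-74: 28 each from B, C = 28*2 = 56 chips; eligible B, C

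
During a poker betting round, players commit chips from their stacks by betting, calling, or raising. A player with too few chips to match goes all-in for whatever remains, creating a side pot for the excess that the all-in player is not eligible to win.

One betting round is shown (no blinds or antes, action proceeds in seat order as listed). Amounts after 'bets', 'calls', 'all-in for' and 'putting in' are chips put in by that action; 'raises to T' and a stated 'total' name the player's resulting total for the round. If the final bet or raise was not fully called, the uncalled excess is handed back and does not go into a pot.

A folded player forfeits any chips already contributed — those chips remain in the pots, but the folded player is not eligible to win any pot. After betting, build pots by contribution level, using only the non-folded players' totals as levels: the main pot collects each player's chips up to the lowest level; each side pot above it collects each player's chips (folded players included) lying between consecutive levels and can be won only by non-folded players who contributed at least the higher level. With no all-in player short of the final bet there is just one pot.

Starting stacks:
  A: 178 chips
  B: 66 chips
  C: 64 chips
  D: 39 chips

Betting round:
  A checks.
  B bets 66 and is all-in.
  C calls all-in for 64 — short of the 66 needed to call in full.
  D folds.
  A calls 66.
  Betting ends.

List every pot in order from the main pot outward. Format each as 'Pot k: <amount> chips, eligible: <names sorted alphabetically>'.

Pot 1: 192 chips, eligible: A, B, C
Pot 2: 4 chips, eligible: A, B

Derivation:
Contributions: A=66, B=66, C=64
Folded: D
Pot levels (distinct totals of non-folded players): 64, 66
Layer 1-64: 64 each from A, B, C = 64*3 = 192 chips; eligible A, B, C
Layer 65-66: 2 each from A, B = 2*2 = 4 chips; eligible A, B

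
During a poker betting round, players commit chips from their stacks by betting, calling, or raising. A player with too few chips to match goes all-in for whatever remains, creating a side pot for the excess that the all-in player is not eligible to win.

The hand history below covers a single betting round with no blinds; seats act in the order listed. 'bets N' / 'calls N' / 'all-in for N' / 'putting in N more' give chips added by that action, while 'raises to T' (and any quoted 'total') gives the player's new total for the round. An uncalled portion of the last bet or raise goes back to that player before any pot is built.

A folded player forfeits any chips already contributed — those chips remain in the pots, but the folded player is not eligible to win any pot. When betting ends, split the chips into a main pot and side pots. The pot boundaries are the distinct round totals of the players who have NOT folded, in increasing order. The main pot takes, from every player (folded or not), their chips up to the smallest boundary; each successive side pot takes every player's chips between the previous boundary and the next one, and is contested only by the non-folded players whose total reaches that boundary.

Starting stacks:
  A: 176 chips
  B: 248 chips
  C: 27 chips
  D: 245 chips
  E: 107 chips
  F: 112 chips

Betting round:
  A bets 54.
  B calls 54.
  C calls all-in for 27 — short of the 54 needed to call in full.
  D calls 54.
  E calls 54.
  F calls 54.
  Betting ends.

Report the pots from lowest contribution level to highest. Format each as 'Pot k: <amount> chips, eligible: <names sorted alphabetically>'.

Pot 1: 162 chips, eligible: A, B, C, D, E, F
Pot 2: 135 chips, eligible: A, B, D, E, F

Derivation:
Contributions: A=54, B=54, C=27, D=54, E=54, F=54
Pot levels (distinct totals of non-folded players): 27, 54
Layer 1-27: 27 each from A, B, C, D, E, F = 27*6 = 162 chips; eligible A, B, C, D, E, F
Layer 28-54: 27 each from A, B, D, E, F = 27*5 = 135 chips; eligible A, B, D, E, F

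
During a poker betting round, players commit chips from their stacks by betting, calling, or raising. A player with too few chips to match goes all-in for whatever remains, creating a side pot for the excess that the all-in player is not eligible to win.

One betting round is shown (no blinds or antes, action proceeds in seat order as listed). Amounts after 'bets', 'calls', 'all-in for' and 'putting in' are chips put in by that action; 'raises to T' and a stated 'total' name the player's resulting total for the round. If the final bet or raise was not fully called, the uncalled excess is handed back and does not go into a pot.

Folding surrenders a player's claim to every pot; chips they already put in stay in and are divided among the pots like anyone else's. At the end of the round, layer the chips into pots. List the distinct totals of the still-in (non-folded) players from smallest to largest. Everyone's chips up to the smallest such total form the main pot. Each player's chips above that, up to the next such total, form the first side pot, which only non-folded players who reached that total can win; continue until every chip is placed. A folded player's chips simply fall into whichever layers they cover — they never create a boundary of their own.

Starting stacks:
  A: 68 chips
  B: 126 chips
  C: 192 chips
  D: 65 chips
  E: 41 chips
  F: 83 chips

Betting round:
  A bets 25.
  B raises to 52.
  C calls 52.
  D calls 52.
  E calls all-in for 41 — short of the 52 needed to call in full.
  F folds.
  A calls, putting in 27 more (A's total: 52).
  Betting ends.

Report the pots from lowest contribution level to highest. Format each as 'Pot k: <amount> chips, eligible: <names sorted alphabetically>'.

Contributions: A=52, B=52, C=52, D=52, E=41
Folded: F
Pot levels (distinct totals of non-folded players): 41, 52
Layer 1-41: 41 each from A, B, C, D, E = 41*5 = 205 chips; eligible A, B, C, D, E
Layer 42-52: 11 each from A, B, C, D = 11*4 = 44 chips; eligible A, B, C, D

Pot 1: 205 chips, eligible: A, B, C, D, E
Pot 2: 44 chips, eligible: A, B, C, D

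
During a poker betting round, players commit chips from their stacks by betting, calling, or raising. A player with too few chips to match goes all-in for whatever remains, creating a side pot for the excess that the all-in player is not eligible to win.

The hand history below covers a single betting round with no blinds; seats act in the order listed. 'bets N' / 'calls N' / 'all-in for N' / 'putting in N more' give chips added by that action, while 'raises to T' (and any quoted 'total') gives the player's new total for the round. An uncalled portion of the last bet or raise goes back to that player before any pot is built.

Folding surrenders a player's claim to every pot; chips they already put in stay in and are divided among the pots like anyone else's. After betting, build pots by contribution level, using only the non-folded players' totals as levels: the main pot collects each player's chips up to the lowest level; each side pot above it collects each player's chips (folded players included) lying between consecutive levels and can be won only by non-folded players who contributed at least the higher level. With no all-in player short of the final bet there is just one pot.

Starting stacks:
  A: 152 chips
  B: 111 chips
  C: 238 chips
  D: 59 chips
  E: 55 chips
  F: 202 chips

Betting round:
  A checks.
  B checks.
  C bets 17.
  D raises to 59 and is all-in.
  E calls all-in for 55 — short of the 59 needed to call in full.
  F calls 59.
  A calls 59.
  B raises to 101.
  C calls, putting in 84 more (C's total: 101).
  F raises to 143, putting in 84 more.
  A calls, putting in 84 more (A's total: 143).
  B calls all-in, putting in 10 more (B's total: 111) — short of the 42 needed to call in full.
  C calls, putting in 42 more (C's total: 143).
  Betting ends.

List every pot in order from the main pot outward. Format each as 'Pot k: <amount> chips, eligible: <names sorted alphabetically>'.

Contributions: A=143, B=111, C=143, D=59, E=55, F=143
Pot levels (distinct totals of non-folded players): 55, 59, 111, 143
Layer 1-55: 55 each from A, B, C, D, E, F = 55*6 = 330 chips; eligible A, B, C, D, E, F
Layer 56-59: 4 each from A, B, C, D, F = 4*5 = 20 chips; eligible A, B, C, D, F
Layer 60-111: 52 each from A, B, C, F = 52*4 = 208 chips; eligible A, B, C, F
Layer 112-143: 32 each from A, C, F = 32*3 = 96 chips; eligible A, C, F

Pot 1: 330 chips, eligible: A, B, C, D, E, F
Pot 2: 20 chips, eligible: A, B, C, D, F
Pot 3: 208 chips, eligible: A, B, C, F
Pot 4: 96 chips, eligible: A, C, F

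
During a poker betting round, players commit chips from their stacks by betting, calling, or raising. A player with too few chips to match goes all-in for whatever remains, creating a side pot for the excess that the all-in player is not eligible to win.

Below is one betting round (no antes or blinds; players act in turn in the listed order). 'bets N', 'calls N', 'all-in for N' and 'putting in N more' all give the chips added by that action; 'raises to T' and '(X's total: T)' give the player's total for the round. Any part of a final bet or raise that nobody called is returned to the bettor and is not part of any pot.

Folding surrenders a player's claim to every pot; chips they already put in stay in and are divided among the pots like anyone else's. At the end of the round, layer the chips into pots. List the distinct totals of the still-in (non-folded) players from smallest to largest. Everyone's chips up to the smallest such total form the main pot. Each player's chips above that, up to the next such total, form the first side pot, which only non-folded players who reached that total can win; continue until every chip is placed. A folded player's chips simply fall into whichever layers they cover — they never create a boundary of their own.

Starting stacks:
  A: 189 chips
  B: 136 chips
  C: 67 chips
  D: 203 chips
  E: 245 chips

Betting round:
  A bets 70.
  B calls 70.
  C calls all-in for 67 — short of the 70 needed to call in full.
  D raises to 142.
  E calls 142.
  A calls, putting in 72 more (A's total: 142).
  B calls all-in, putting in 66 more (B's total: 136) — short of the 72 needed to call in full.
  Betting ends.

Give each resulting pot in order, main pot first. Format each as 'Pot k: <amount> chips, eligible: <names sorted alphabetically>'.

Contributions: A=142, B=136, C=67, D=142, E=142
Pot levels (distinct totals of non-folded players): 67, 136, 142
Layer 1-67: 67 each from A, B, C, D, E = 67*5 = 335 chips; eligible A, B, C, D, E
Layer 68-136: 69 each from A, B, D, E = 69*4 = 276 chips; eligible A, B, D, E
Layer 137-142: 6 each from A, D, E = 6*3 = 18 chips; eligible A, D, E

Pot 1: 335 chips, eligible: A, B, C, D, E
Pot 2: 276 chips, eligible: A, B, D, E
Pot 3: 18 chips, eligible: A, D, E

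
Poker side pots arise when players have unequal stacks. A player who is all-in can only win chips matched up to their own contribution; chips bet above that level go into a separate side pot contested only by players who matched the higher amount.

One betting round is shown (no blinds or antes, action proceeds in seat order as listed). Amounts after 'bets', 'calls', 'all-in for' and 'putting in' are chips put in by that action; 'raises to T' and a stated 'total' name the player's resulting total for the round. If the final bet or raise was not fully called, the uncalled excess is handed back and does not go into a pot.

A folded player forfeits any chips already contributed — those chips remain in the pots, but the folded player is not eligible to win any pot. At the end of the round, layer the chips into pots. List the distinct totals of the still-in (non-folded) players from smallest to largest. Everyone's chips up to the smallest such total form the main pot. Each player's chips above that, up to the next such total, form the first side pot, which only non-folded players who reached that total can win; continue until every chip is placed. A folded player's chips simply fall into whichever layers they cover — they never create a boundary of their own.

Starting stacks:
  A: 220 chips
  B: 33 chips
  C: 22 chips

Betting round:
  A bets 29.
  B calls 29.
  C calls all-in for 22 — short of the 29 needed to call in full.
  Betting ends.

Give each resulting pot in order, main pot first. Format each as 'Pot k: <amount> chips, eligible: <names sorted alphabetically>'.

Contributions: A=29, B=29, C=22
Pot levels (distinct totals of non-folded players): 22, 29
Layer 1-22: 22 each from A, B, C = 22*3 = 66 chips; eligible A, B, C
Layer 23-29: 7 each from A, B = 7*2 = 14 chips; eligible A, B

Pot 1: 66 chips, eligible: A, B, C
Pot 2: 14 chips, eligible: A, B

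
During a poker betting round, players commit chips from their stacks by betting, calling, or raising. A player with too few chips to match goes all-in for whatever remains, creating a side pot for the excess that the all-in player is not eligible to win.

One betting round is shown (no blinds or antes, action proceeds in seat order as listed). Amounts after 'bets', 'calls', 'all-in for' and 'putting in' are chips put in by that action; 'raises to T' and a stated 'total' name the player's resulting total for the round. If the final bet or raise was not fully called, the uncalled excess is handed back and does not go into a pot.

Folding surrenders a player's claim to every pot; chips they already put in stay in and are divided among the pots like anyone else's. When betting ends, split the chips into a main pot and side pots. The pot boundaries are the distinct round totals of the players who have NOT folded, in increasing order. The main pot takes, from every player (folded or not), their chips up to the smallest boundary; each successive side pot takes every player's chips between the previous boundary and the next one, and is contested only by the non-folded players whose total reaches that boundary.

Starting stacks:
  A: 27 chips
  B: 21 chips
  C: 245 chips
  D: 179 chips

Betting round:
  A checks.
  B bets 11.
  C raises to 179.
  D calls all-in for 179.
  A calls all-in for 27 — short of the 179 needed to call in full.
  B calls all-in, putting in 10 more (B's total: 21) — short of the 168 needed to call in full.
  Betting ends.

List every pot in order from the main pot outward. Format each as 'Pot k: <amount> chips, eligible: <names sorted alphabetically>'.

Contributions: A=27, B=21, C=179, D=179
Pot levels (distinct totals of non-folded players): 21, 27, 179
Layer 1-21: 21 each from A, B, C, D = 21*4 = 84 chips; eligible A, B, C, D
Layer 22-27: 6 each from A, C, D = 6*3 = 18 chips; eligible A, C, D
Layer 28-179: 152 each from C, D = 152*2 = 304 chips; eligible C, D

Pot 1: 84 chips, eligible: A, B, C, D
Pot 2: 18 chips, eligible: A, C, D
Pot 3: 304 chips, eligible: C, D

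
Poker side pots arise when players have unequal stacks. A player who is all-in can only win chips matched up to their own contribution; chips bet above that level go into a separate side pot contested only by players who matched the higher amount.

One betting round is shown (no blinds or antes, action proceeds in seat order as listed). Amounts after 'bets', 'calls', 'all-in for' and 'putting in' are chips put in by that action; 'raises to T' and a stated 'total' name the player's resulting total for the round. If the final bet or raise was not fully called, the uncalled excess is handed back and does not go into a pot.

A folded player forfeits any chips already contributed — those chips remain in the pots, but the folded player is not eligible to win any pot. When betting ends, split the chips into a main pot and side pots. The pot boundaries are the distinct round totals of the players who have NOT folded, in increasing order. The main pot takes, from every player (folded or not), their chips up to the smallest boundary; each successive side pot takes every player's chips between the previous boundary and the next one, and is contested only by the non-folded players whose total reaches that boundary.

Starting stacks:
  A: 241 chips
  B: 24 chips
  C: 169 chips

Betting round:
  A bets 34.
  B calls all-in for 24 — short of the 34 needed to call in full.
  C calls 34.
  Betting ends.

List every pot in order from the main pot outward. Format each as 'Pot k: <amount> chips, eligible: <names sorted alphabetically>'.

Contributions: A=34, B=24, C=34
Pot levels (distinct totals of non-folded players): 24, 34
Layer 1-24: 24 each from A, B, C = 24*3 = 72 chips; eligible A, B, C
Layer 25-34: 10 each from A, C = 10*2 = 20 chips; eligible A, C

Pot 1: 72 chips, eligible: A, B, C
Pot 2: 20 chips, eligible: A, C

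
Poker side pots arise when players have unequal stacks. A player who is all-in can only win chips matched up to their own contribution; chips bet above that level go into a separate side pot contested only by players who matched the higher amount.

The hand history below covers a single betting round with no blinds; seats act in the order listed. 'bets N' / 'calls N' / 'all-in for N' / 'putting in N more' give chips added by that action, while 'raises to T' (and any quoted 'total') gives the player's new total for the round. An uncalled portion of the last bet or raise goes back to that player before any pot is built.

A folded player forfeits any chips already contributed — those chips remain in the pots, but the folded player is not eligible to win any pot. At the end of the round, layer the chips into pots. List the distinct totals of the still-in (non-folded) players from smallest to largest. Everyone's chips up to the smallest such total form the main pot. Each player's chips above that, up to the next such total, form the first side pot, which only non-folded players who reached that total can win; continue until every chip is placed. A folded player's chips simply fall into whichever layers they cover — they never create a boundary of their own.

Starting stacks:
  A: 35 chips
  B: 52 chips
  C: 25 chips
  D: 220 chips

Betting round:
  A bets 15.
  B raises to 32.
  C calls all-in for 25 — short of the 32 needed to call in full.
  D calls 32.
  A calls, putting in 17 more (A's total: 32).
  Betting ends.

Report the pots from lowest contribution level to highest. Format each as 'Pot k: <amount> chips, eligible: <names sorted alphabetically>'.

Pot 1: 100 chips, eligible: A, B, C, D
Pot 2: 21 chips, eligible: A, B, D

Derivation:
Contributions: A=32, B=32, C=25, D=32
Pot levels (distinct totals of non-folded players): 25, 32
Layer 1-25: 25 each from A, B, C, D = 25*4 = 100 chips; eligible A, B, C, D
Layer 26-32: 7 each from A, B, D = 7*3 = 21 chips; eligible A, B, D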